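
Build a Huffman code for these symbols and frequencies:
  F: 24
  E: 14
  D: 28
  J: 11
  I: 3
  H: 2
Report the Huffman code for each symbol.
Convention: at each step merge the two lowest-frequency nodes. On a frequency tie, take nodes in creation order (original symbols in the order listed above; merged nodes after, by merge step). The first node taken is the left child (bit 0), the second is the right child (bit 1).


Huffman tree construction:
Step 1: Merge H(2) + I(3) = 5
Step 2: Merge (H+I)(5) + J(11) = 16
Step 3: Merge E(14) + ((H+I)+J)(16) = 30
Step 4: Merge F(24) + D(28) = 52
Step 5: Merge (E+((H+I)+J))(30) + (F+D)(52) = 82
Read each symbol's code off the tree from the root (left child = 0, right child = 1).

Codes:
  F: 10 (length 2)
  E: 00 (length 2)
  D: 11 (length 2)
  J: 011 (length 3)
  I: 0101 (length 4)
  H: 0100 (length 4)
Average code length: 185/82 = 2.2561 bits/symbol


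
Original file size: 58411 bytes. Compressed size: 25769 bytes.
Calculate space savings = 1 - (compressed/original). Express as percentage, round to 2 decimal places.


ratio = compressed/original = 25769/58411 = 0.441167
savings = 1 - ratio = 1 - 0.441167 = 0.558833
as a percentage: 0.558833 * 100 = 55.88%

Space savings = 1 - 25769/58411 = 55.88%


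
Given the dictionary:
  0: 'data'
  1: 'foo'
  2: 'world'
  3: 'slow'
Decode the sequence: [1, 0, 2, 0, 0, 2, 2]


Look up each index in the dictionary:
  1 -> 'foo'
  0 -> 'data'
  2 -> 'world'
  0 -> 'data'
  0 -> 'data'
  2 -> 'world'
  2 -> 'world'

Decoded: "foo data world data data world world"


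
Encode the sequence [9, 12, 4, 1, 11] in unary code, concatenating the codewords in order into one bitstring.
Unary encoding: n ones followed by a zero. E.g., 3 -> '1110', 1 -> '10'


Encode each number as n ones followed by a terminating 0:
  9 -> 1111111110 (10 bits)
  12 -> 1111111111110 (13 bits)
  4 -> 11110 (5 bits)
  1 -> 10 (2 bits)
  11 -> 111111111110 (12 bits)
Total length = 10 + 13 + 5 + 2 + 12 = 42 bits.

Unary([9, 12, 4, 1, 11]) = 111111111011111111111101111010111111111110 (42 bits)


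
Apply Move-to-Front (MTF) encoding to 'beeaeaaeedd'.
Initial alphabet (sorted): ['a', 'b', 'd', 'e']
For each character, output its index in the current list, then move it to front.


MTF encoding:
'b': index 1 in ['a', 'b', 'd', 'e'] -> ['b', 'a', 'd', 'e']
'e': index 3 in ['b', 'a', 'd', 'e'] -> ['e', 'b', 'a', 'd']
'e': index 0 in ['e', 'b', 'a', 'd'] -> ['e', 'b', 'a', 'd']
'a': index 2 in ['e', 'b', 'a', 'd'] -> ['a', 'e', 'b', 'd']
'e': index 1 in ['a', 'e', 'b', 'd'] -> ['e', 'a', 'b', 'd']
'a': index 1 in ['e', 'a', 'b', 'd'] -> ['a', 'e', 'b', 'd']
'a': index 0 in ['a', 'e', 'b', 'd'] -> ['a', 'e', 'b', 'd']
'e': index 1 in ['a', 'e', 'b', 'd'] -> ['e', 'a', 'b', 'd']
'e': index 0 in ['e', 'a', 'b', 'd'] -> ['e', 'a', 'b', 'd']
'd': index 3 in ['e', 'a', 'b', 'd'] -> ['d', 'e', 'a', 'b']
'd': index 0 in ['d', 'e', 'a', 'b'] -> ['d', 'e', 'a', 'b']


Output: [1, 3, 0, 2, 1, 1, 0, 1, 0, 3, 0]


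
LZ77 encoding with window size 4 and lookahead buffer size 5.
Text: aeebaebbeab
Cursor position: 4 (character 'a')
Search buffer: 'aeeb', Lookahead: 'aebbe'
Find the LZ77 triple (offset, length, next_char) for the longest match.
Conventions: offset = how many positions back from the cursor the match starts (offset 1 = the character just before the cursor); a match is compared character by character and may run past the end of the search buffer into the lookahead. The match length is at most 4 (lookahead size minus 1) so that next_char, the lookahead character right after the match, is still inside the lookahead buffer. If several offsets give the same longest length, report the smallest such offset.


Try each offset into the search buffer:
  offset=1 (pos 3, char 'b'): match length 0
  offset=2 (pos 2, char 'e'): match length 0
  offset=3 (pos 1, char 'e'): match length 0
  offset=4 (pos 0, char 'a'): match length 2
Longest match has length 2 at offset 4.
next_char = character at position 4 + 2 = 6 -> 'b'

Best match: offset=4, length=2 (matching 'ae' starting at position 0)
LZ77 triple: (4, 2, 'b')


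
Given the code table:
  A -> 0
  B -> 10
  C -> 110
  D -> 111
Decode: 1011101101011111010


Decoding:
10 -> B
111 -> D
0 -> A
110 -> C
10 -> B
111 -> D
110 -> C
10 -> B


Result: BDACBDCB


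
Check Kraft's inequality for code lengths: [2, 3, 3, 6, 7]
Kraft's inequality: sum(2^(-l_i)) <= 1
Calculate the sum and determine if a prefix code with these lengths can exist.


Sum = 2^(-2) + 2^(-3) + 2^(-3) + 2^(-6) + 2^(-7)
    = 0.25 + 0.125 + 0.125 + 0.015625 + 0.0078125
    = 67/128 = 0.5234375
Since 0.5234375 <= 1, Kraft's inequality IS satisfied.
A prefix code with these lengths CAN exist.

Kraft sum = 0.5234375. Satisfied.


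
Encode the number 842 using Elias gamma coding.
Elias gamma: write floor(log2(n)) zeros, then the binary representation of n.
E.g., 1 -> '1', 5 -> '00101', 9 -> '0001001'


num_bits = floor(log2(842)) + 1 = 10
leading_zeros = num_bits - 1 = 9
binary(842) = 1101001010

Elias gamma(842) = '000000000' + '1101001010' = 0000000001101001010 (19 bits)


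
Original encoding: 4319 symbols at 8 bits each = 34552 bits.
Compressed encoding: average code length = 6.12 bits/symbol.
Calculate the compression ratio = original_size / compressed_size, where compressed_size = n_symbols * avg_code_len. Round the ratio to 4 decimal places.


original_size = n_symbols * orig_bits = 4319 * 8 = 34552 bits
compressed_size = n_symbols * avg_code_len = 4319 * 6.12 = 26432.28 bits
ratio = original_size / compressed_size = 34552 / 26432.28 = 1.3072

Compression ratio = 1.3072


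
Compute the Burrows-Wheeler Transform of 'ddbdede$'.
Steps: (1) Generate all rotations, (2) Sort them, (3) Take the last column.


Rotations (sorted):
  0: $ddbdede -> last char: e
  1: bdede$dd -> last char: d
  2: dbdede$d -> last char: d
  3: ddbdede$ -> last char: $
  4: de$ddbde -> last char: e
  5: dede$ddb -> last char: b
  6: e$ddbded -> last char: d
  7: ede$ddbd -> last char: d


BWT = edd$ebdd


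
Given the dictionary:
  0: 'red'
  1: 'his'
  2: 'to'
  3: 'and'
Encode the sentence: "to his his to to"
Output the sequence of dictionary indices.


Look up each word in the dictionary:
  'to' -> 2
  'his' -> 1
  'his' -> 1
  'to' -> 2
  'to' -> 2

Encoded: [2, 1, 1, 2, 2]


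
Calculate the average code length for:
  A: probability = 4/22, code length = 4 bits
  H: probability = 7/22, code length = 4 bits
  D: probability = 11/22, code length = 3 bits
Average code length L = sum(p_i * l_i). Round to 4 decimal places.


Weighted contributions p_i * l_i:
  A: (4/22) * 4 = 16/22
  H: (7/22) * 4 = 28/22
  D: (11/22) * 3 = 33/22
Sum = (16 + 28 + 33)/22 = 77/22

L = 77/22 = 3.5000 bits/symbol


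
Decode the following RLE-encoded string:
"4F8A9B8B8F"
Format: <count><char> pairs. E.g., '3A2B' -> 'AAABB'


Expanding each <count><char> pair:
  4F -> 'FFFF'
  8A -> 'AAAAAAAA'
  9B -> 'BBBBBBBBB'
  8B -> 'BBBBBBBB'
  8F -> 'FFFFFFFF'

Decoded = FFFFAAAAAAAABBBBBBBBBBBBBBBBBFFFFFFFF


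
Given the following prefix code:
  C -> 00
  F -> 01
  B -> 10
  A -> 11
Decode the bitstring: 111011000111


Decoding step by step:
Bits 11 -> A
Bits 10 -> B
Bits 11 -> A
Bits 00 -> C
Bits 01 -> F
Bits 11 -> A


Decoded message: ABACFA


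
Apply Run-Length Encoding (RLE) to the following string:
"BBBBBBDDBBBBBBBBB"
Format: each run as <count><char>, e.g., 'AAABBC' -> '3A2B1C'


Scanning runs left to right:
  i=0: run of 'B' x 6 -> '6B'
  i=6: run of 'D' x 2 -> '2D'
  i=8: run of 'B' x 9 -> '9B'

RLE = 6B2D9B


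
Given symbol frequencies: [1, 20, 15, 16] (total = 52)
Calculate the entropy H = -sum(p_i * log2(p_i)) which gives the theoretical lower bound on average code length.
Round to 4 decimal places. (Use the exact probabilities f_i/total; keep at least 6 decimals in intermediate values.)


Per-symbol terms -p_i * log2(p_i) with p_i = f_i/52:
  p = 1/52 = 0.019231: log2(p) = -5.700440, -p*log2(p) = 0.109624
  p = 20/52 = 0.384615: log2(p) = -1.378512, -p*log2(p) = 0.530197
  p = 15/52 = 0.288462: log2(p) = -1.793549, -p*log2(p) = 0.517370
  p = 16/52 = 0.307692: log2(p) = -1.700440, -p*log2(p) = 0.523212
H = 0.109624 + 0.530197 + 0.517370 + 0.523212 = 1.680403

H = 1.6804 bits/symbol


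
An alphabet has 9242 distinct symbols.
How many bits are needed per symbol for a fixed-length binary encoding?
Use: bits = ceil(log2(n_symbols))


log2(9242) = 13.174
Bracket: 2^13 = 8192 < 9242 <= 2^14 = 16384
So ceil(log2(9242)) = 14

bits = ceil(log2(9242)) = ceil(13.174) = 14 bits


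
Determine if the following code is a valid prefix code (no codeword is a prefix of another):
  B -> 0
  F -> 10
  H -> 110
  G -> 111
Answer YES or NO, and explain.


Checking each pair (does one codeword prefix another?):
  B='0' vs F='10': no prefix
  B='0' vs H='110': no prefix
  B='0' vs G='111': no prefix
  F='10' vs B='0': no prefix
  F='10' vs H='110': no prefix
  F='10' vs G='111': no prefix
  H='110' vs B='0': no prefix
  H='110' vs F='10': no prefix
  H='110' vs G='111': no prefix
  G='111' vs B='0': no prefix
  G='111' vs F='10': no prefix
  G='111' vs H='110': no prefix
No violation found over all pairs.

YES -- this is a valid prefix code. No codeword is a prefix of any other codeword.


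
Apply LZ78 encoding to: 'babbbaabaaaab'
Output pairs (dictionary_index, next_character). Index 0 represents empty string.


LZ78 encoding steps:
Dictionary: {0: ''}
Step 1: w='' (idx 0), next='b' -> output (0, 'b'), add 'b' as idx 1
Step 2: w='' (idx 0), next='a' -> output (0, 'a'), add 'a' as idx 2
Step 3: w='b' (idx 1), next='b' -> output (1, 'b'), add 'bb' as idx 3
Step 4: w='b' (idx 1), next='a' -> output (1, 'a'), add 'ba' as idx 4
Step 5: w='a' (idx 2), next='b' -> output (2, 'b'), add 'ab' as idx 5
Step 6: w='a' (idx 2), next='a' -> output (2, 'a'), add 'aa' as idx 6
Step 7: w='aa' (idx 6), next='b' -> output (6, 'b'), add 'aab' as idx 7


Encoded: [(0, 'b'), (0, 'a'), (1, 'b'), (1, 'a'), (2, 'b'), (2, 'a'), (6, 'b')]


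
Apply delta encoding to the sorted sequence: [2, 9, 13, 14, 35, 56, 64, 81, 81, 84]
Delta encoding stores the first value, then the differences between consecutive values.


First value: 2
Deltas:
  9 - 2 = 7
  13 - 9 = 4
  14 - 13 = 1
  35 - 14 = 21
  56 - 35 = 21
  64 - 56 = 8
  81 - 64 = 17
  81 - 81 = 0
  84 - 81 = 3


Delta encoded: [2, 7, 4, 1, 21, 21, 8, 17, 0, 3]


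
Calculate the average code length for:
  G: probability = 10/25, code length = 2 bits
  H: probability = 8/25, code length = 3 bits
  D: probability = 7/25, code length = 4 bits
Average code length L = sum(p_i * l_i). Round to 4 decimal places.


Weighted contributions p_i * l_i:
  G: (10/25) * 2 = 20/25
  H: (8/25) * 3 = 24/25
  D: (7/25) * 4 = 28/25
Sum = (20 + 24 + 28)/25 = 72/25

L = 72/25 = 2.8800 bits/symbol


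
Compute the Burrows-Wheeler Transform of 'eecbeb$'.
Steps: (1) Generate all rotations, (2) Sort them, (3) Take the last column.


Rotations (sorted):
  0: $eecbeb -> last char: b
  1: b$eecbe -> last char: e
  2: beb$eec -> last char: c
  3: cbeb$ee -> last char: e
  4: eb$eecb -> last char: b
  5: ecbeb$e -> last char: e
  6: eecbeb$ -> last char: $


BWT = becebe$


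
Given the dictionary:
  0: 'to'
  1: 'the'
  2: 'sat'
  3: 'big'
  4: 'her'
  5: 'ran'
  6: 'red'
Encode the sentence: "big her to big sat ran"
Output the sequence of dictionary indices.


Look up each word in the dictionary:
  'big' -> 3
  'her' -> 4
  'to' -> 0
  'big' -> 3
  'sat' -> 2
  'ran' -> 5

Encoded: [3, 4, 0, 3, 2, 5]


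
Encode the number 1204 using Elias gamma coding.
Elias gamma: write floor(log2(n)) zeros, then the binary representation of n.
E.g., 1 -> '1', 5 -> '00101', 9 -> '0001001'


num_bits = floor(log2(1204)) + 1 = 11
leading_zeros = num_bits - 1 = 10
binary(1204) = 10010110100

Elias gamma(1204) = '0000000000' + '10010110100' = 000000000010010110100 (21 bits)


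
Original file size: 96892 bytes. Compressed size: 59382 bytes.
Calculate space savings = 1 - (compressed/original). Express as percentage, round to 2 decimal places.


ratio = compressed/original = 59382/96892 = 0.612868
savings = 1 - ratio = 1 - 0.612868 = 0.387132
as a percentage: 0.387132 * 100 = 38.71%

Space savings = 1 - 59382/96892 = 38.71%


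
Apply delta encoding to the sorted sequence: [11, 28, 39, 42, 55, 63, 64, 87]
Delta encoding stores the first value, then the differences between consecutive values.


First value: 11
Deltas:
  28 - 11 = 17
  39 - 28 = 11
  42 - 39 = 3
  55 - 42 = 13
  63 - 55 = 8
  64 - 63 = 1
  87 - 64 = 23


Delta encoded: [11, 17, 11, 3, 13, 8, 1, 23]


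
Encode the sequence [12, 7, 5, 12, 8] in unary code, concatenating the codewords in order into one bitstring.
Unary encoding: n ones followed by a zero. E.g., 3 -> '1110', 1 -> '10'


Encode each number as n ones followed by a terminating 0:
  12 -> 1111111111110 (13 bits)
  7 -> 11111110 (8 bits)
  5 -> 111110 (6 bits)
  12 -> 1111111111110 (13 bits)
  8 -> 111111110 (9 bits)
Total length = 13 + 8 + 6 + 13 + 9 = 49 bits.

Unary([12, 7, 5, 12, 8]) = 1111111111110111111101111101111111111110111111110 (49 bits)


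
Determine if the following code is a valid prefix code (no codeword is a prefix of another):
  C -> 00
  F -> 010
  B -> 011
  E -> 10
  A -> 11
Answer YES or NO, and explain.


Checking each pair (does one codeword prefix another?):
  C='00' vs F='010': no prefix
  C='00' vs B='011': no prefix
  C='00' vs E='10': no prefix
  C='00' vs A='11': no prefix
  F='010' vs C='00': no prefix
  F='010' vs B='011': no prefix
  F='010' vs E='10': no prefix
  F='010' vs A='11': no prefix
  B='011' vs C='00': no prefix
  B='011' vs F='010': no prefix
  B='011' vs E='10': no prefix
  B='011' vs A='11': no prefix
  E='10' vs C='00': no prefix
  E='10' vs F='010': no prefix
  E='10' vs B='011': no prefix
  E='10' vs A='11': no prefix
  A='11' vs C='00': no prefix
  A='11' vs F='010': no prefix
  A='11' vs B='011': no prefix
  A='11' vs E='10': no prefix
No violation found over all pairs.

YES -- this is a valid prefix code. No codeword is a prefix of any other codeword.


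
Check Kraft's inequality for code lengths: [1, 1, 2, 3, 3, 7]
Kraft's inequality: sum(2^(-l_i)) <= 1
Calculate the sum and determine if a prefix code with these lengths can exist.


Sum = 2^(-1) + 2^(-1) + 2^(-2) + 2^(-3) + 2^(-3) + 2^(-7)
    = 0.5 + 0.5 + 0.25 + 0.125 + 0.125 + 0.0078125
    = 193/128 = 1.5078125
Since 1.5078125 > 1, Kraft's inequality is NOT satisfied.
A prefix code with these lengths CANNOT exist.

Kraft sum = 1.5078125. Not satisfied.


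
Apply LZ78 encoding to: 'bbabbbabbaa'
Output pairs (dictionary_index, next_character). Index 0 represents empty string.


LZ78 encoding steps:
Dictionary: {0: ''}
Step 1: w='' (idx 0), next='b' -> output (0, 'b'), add 'b' as idx 1
Step 2: w='b' (idx 1), next='a' -> output (1, 'a'), add 'ba' as idx 2
Step 3: w='b' (idx 1), next='b' -> output (1, 'b'), add 'bb' as idx 3
Step 4: w='ba' (idx 2), next='b' -> output (2, 'b'), add 'bab' as idx 4
Step 5: w='ba' (idx 2), next='a' -> output (2, 'a'), add 'baa' as idx 5


Encoded: [(0, 'b'), (1, 'a'), (1, 'b'), (2, 'b'), (2, 'a')]


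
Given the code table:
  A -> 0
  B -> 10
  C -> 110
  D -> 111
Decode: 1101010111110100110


Decoding:
110 -> C
10 -> B
10 -> B
111 -> D
110 -> C
10 -> B
0 -> A
110 -> C


Result: CBBDCBAC


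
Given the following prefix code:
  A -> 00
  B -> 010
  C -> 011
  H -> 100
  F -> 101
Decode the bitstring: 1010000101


Decoding step by step:
Bits 101 -> F
Bits 00 -> A
Bits 00 -> A
Bits 101 -> F


Decoded message: FAAF


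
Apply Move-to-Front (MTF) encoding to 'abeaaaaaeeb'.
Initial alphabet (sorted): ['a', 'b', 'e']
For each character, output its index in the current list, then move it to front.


MTF encoding:
'a': index 0 in ['a', 'b', 'e'] -> ['a', 'b', 'e']
'b': index 1 in ['a', 'b', 'e'] -> ['b', 'a', 'e']
'e': index 2 in ['b', 'a', 'e'] -> ['e', 'b', 'a']
'a': index 2 in ['e', 'b', 'a'] -> ['a', 'e', 'b']
'a': index 0 in ['a', 'e', 'b'] -> ['a', 'e', 'b']
'a': index 0 in ['a', 'e', 'b'] -> ['a', 'e', 'b']
'a': index 0 in ['a', 'e', 'b'] -> ['a', 'e', 'b']
'a': index 0 in ['a', 'e', 'b'] -> ['a', 'e', 'b']
'e': index 1 in ['a', 'e', 'b'] -> ['e', 'a', 'b']
'e': index 0 in ['e', 'a', 'b'] -> ['e', 'a', 'b']
'b': index 2 in ['e', 'a', 'b'] -> ['b', 'e', 'a']


Output: [0, 1, 2, 2, 0, 0, 0, 0, 1, 0, 2]


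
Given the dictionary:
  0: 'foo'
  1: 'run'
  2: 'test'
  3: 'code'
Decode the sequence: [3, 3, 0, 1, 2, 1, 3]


Look up each index in the dictionary:
  3 -> 'code'
  3 -> 'code'
  0 -> 'foo'
  1 -> 'run'
  2 -> 'test'
  1 -> 'run'
  3 -> 'code'

Decoded: "code code foo run test run code"


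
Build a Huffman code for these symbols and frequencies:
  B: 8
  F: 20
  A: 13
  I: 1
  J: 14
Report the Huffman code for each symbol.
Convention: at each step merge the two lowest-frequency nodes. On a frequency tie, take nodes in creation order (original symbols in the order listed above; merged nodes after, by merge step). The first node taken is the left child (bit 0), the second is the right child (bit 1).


Huffman tree construction:
Step 1: Merge I(1) + B(8) = 9
Step 2: Merge (I+B)(9) + A(13) = 22
Step 3: Merge J(14) + F(20) = 34
Step 4: Merge ((I+B)+A)(22) + (J+F)(34) = 56
Read each symbol's code off the tree from the root (left child = 0, right child = 1).

Codes:
  B: 001 (length 3)
  F: 11 (length 2)
  A: 01 (length 2)
  I: 000 (length 3)
  J: 10 (length 2)
Average code length: 121/56 = 2.1607 bits/symbol


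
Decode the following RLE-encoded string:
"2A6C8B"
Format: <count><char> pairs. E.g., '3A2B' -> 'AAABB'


Expanding each <count><char> pair:
  2A -> 'AA'
  6C -> 'CCCCCC'
  8B -> 'BBBBBBBB'

Decoded = AACCCCCCBBBBBBBB


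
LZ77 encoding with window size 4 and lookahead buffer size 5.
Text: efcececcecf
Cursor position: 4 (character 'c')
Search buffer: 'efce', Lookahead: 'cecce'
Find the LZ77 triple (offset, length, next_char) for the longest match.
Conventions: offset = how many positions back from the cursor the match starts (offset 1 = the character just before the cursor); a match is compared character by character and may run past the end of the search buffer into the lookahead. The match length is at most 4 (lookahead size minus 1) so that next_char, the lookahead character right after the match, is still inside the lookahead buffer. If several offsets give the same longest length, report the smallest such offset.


Try each offset into the search buffer:
  offset=1 (pos 3, char 'e'): match length 0
  offset=2 (pos 2, char 'c'): match length 3
  offset=3 (pos 1, char 'f'): match length 0
  offset=4 (pos 0, char 'e'): match length 0
Longest match has length 3 at offset 2.
next_char = character at position 4 + 3 = 7 -> 'c'

Best match: offset=2, length=3 (matching 'cec' starting at position 2)
LZ77 triple: (2, 3, 'c')


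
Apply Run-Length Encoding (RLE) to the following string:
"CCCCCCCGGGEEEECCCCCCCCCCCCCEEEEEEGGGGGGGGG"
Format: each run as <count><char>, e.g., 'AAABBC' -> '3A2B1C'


Scanning runs left to right:
  i=0: run of 'C' x 7 -> '7C'
  i=7: run of 'G' x 3 -> '3G'
  i=10: run of 'E' x 4 -> '4E'
  i=14: run of 'C' x 13 -> '13C'
  i=27: run of 'E' x 6 -> '6E'
  i=33: run of 'G' x 9 -> '9G'

RLE = 7C3G4E13C6E9G


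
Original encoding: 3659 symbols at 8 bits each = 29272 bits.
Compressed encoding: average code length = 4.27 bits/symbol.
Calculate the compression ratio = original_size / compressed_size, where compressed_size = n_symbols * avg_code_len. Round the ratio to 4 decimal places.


original_size = n_symbols * orig_bits = 3659 * 8 = 29272 bits
compressed_size = n_symbols * avg_code_len = 3659 * 4.27 = 15623.93 bits
ratio = original_size / compressed_size = 29272 / 15623.93 = 1.8735

Compression ratio = 1.8735


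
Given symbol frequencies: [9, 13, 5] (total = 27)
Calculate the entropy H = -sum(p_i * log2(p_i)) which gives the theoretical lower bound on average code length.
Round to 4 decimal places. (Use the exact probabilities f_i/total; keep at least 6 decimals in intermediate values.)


Per-symbol terms -p_i * log2(p_i) with p_i = f_i/27:
  p = 9/27 = 0.333333: log2(p) = -1.584963, -p*log2(p) = 0.528321
  p = 13/27 = 0.481481: log2(p) = -1.054448, -p*log2(p) = 0.507697
  p = 5/27 = 0.185185: log2(p) = -2.432959, -p*log2(p) = 0.450548
H = 0.528321 + 0.507697 + 0.450548 = 1.486566

H = 1.4866 bits/symbol


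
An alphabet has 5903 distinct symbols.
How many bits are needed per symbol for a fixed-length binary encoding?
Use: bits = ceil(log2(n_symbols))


log2(5903) = 12.5272
Bracket: 2^12 = 4096 < 5903 <= 2^13 = 8192
So ceil(log2(5903)) = 13

bits = ceil(log2(5903)) = ceil(12.5272) = 13 bits


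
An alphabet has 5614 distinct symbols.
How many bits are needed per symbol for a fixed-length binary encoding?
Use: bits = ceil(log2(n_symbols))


log2(5614) = 12.4548
Bracket: 2^12 = 4096 < 5614 <= 2^13 = 8192
So ceil(log2(5614)) = 13

bits = ceil(log2(5614)) = ceil(12.4548) = 13 bits


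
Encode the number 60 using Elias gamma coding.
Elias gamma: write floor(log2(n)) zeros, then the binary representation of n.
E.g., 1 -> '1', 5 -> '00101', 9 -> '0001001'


num_bits = floor(log2(60)) + 1 = 6
leading_zeros = num_bits - 1 = 5
binary(60) = 111100

Elias gamma(60) = '00000' + '111100' = 00000111100 (11 bits)


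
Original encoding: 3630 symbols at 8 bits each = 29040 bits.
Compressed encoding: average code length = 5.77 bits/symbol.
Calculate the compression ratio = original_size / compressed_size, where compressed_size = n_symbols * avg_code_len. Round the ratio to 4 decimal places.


original_size = n_symbols * orig_bits = 3630 * 8 = 29040 bits
compressed_size = n_symbols * avg_code_len = 3630 * 5.77 = 20945.1 bits
ratio = original_size / compressed_size = 29040 / 20945.1 = 1.3865

Compression ratio = 1.3865


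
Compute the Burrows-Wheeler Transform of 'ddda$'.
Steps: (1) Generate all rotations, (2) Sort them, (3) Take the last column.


Rotations (sorted):
  0: $ddda -> last char: a
  1: a$ddd -> last char: d
  2: da$dd -> last char: d
  3: dda$d -> last char: d
  4: ddda$ -> last char: $


BWT = addd$


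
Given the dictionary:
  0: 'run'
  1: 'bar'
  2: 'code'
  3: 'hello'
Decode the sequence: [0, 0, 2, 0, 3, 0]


Look up each index in the dictionary:
  0 -> 'run'
  0 -> 'run'
  2 -> 'code'
  0 -> 'run'
  3 -> 'hello'
  0 -> 'run'

Decoded: "run run code run hello run"


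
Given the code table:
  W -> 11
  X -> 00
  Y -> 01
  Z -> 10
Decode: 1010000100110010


Decoding:
10 -> Z
10 -> Z
00 -> X
01 -> Y
00 -> X
11 -> W
00 -> X
10 -> Z


Result: ZZXYXWXZ


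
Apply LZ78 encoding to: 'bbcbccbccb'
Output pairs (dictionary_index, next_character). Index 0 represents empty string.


LZ78 encoding steps:
Dictionary: {0: ''}
Step 1: w='' (idx 0), next='b' -> output (0, 'b'), add 'b' as idx 1
Step 2: w='b' (idx 1), next='c' -> output (1, 'c'), add 'bc' as idx 2
Step 3: w='bc' (idx 2), next='c' -> output (2, 'c'), add 'bcc' as idx 3
Step 4: w='bcc' (idx 3), next='b' -> output (3, 'b'), add 'bccb' as idx 4


Encoded: [(0, 'b'), (1, 'c'), (2, 'c'), (3, 'b')]


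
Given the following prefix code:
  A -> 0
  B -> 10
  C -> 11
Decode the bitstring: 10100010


Decoding step by step:
Bits 10 -> B
Bits 10 -> B
Bits 0 -> A
Bits 0 -> A
Bits 10 -> B


Decoded message: BBAAB


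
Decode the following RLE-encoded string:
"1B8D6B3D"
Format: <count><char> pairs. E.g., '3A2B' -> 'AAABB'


Expanding each <count><char> pair:
  1B -> 'B'
  8D -> 'DDDDDDDD'
  6B -> 'BBBBBB'
  3D -> 'DDD'

Decoded = BDDDDDDDDBBBBBBDDD


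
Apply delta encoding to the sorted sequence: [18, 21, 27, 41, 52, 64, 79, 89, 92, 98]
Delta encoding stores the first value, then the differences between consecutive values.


First value: 18
Deltas:
  21 - 18 = 3
  27 - 21 = 6
  41 - 27 = 14
  52 - 41 = 11
  64 - 52 = 12
  79 - 64 = 15
  89 - 79 = 10
  92 - 89 = 3
  98 - 92 = 6


Delta encoded: [18, 3, 6, 14, 11, 12, 15, 10, 3, 6]


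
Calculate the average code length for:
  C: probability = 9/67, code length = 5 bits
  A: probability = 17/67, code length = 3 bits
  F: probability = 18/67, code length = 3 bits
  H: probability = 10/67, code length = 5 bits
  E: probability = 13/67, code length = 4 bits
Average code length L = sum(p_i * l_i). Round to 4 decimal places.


Weighted contributions p_i * l_i:
  C: (9/67) * 5 = 45/67
  A: (17/67) * 3 = 51/67
  F: (18/67) * 3 = 54/67
  H: (10/67) * 5 = 50/67
  E: (13/67) * 4 = 52/67
Sum = (45 + 51 + 54 + 50 + 52)/67 = 252/67

L = 252/67 = 3.7612 bits/symbol


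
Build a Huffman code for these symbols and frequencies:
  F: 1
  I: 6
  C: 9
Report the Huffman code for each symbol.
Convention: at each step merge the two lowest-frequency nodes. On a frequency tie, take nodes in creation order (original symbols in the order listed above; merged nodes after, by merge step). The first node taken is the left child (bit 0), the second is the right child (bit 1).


Huffman tree construction:
Step 1: Merge F(1) + I(6) = 7
Step 2: Merge (F+I)(7) + C(9) = 16
Read each symbol's code off the tree from the root (left child = 0, right child = 1).

Codes:
  F: 00 (length 2)
  I: 01 (length 2)
  C: 1 (length 1)
Average code length: 23/16 = 1.4375 bits/symbol


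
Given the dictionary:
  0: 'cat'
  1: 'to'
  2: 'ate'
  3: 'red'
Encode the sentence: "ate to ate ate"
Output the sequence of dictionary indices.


Look up each word in the dictionary:
  'ate' -> 2
  'to' -> 1
  'ate' -> 2
  'ate' -> 2

Encoded: [2, 1, 2, 2]


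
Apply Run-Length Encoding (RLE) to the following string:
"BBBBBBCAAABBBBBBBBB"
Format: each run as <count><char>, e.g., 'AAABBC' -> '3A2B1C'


Scanning runs left to right:
  i=0: run of 'B' x 6 -> '6B'
  i=6: run of 'C' x 1 -> '1C'
  i=7: run of 'A' x 3 -> '3A'
  i=10: run of 'B' x 9 -> '9B'

RLE = 6B1C3A9B


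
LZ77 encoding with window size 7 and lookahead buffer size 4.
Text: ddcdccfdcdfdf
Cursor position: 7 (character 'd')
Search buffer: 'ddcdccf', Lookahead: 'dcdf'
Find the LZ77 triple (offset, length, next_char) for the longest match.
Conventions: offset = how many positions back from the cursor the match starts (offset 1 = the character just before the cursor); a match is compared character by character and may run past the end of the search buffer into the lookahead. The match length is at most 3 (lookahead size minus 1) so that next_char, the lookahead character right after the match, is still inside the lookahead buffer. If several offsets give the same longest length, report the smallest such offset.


Try each offset into the search buffer:
  offset=1 (pos 6, char 'f'): match length 0
  offset=2 (pos 5, char 'c'): match length 0
  offset=3 (pos 4, char 'c'): match length 0
  offset=4 (pos 3, char 'd'): match length 2
  offset=5 (pos 2, char 'c'): match length 0
  offset=6 (pos 1, char 'd'): match length 3
  offset=7 (pos 0, char 'd'): match length 1
Longest match has length 3 at offset 6.
next_char = character at position 7 + 3 = 10 -> 'f'

Best match: offset=6, length=3 (matching 'dcd' starting at position 1)
LZ77 triple: (6, 3, 'f')


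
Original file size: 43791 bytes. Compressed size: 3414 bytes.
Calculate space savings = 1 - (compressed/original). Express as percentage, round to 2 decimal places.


ratio = compressed/original = 3414/43791 = 0.077961
savings = 1 - ratio = 1 - 0.077961 = 0.922039
as a percentage: 0.922039 * 100 = 92.2%

Space savings = 1 - 3414/43791 = 92.2%


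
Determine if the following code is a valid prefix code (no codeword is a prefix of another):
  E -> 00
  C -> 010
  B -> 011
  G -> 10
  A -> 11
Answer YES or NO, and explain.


Checking each pair (does one codeword prefix another?):
  E='00' vs C='010': no prefix
  E='00' vs B='011': no prefix
  E='00' vs G='10': no prefix
  E='00' vs A='11': no prefix
  C='010' vs E='00': no prefix
  C='010' vs B='011': no prefix
  C='010' vs G='10': no prefix
  C='010' vs A='11': no prefix
  B='011' vs E='00': no prefix
  B='011' vs C='010': no prefix
  B='011' vs G='10': no prefix
  B='011' vs A='11': no prefix
  G='10' vs E='00': no prefix
  G='10' vs C='010': no prefix
  G='10' vs B='011': no prefix
  G='10' vs A='11': no prefix
  A='11' vs E='00': no prefix
  A='11' vs C='010': no prefix
  A='11' vs B='011': no prefix
  A='11' vs G='10': no prefix
No violation found over all pairs.

YES -- this is a valid prefix code. No codeword is a prefix of any other codeword.


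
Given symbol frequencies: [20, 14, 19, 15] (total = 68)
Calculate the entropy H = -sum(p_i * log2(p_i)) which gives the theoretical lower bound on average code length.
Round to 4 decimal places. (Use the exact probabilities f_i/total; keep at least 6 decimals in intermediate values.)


Per-symbol terms -p_i * log2(p_i) with p_i = f_i/68:
  p = 20/68 = 0.294118: log2(p) = -1.765535, -p*log2(p) = 0.519275
  p = 14/68 = 0.205882: log2(p) = -2.280108, -p*log2(p) = 0.469434
  p = 19/68 = 0.279412: log2(p) = -1.839535, -p*log2(p) = 0.513988
  p = 15/68 = 0.220588: log2(p) = -2.180572, -p*log2(p) = 0.481009
H = 0.519275 + 0.469434 + 0.513988 + 0.481009 = 1.983706

H = 1.9837 bits/symbol


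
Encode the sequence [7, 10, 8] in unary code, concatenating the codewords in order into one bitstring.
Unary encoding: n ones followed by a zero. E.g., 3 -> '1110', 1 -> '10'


Encode each number as n ones followed by a terminating 0:
  7 -> 11111110 (8 bits)
  10 -> 11111111110 (11 bits)
  8 -> 111111110 (9 bits)
Total length = 8 + 11 + 9 = 28 bits.

Unary([7, 10, 8]) = 1111111011111111110111111110 (28 bits)


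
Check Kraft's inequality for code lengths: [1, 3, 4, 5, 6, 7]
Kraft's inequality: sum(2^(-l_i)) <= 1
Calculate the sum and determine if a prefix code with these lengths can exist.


Sum = 2^(-1) + 2^(-3) + 2^(-4) + 2^(-5) + 2^(-6) + 2^(-7)
    = 0.5 + 0.125 + 0.0625 + 0.03125 + 0.015625 + 0.0078125
    = 95/128 = 0.7421875
Since 0.7421875 <= 1, Kraft's inequality IS satisfied.
A prefix code with these lengths CAN exist.

Kraft sum = 0.7421875. Satisfied.


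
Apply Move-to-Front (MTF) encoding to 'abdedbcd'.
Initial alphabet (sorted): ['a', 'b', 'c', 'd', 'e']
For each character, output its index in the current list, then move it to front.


MTF encoding:
'a': index 0 in ['a', 'b', 'c', 'd', 'e'] -> ['a', 'b', 'c', 'd', 'e']
'b': index 1 in ['a', 'b', 'c', 'd', 'e'] -> ['b', 'a', 'c', 'd', 'e']
'd': index 3 in ['b', 'a', 'c', 'd', 'e'] -> ['d', 'b', 'a', 'c', 'e']
'e': index 4 in ['d', 'b', 'a', 'c', 'e'] -> ['e', 'd', 'b', 'a', 'c']
'd': index 1 in ['e', 'd', 'b', 'a', 'c'] -> ['d', 'e', 'b', 'a', 'c']
'b': index 2 in ['d', 'e', 'b', 'a', 'c'] -> ['b', 'd', 'e', 'a', 'c']
'c': index 4 in ['b', 'd', 'e', 'a', 'c'] -> ['c', 'b', 'd', 'e', 'a']
'd': index 2 in ['c', 'b', 'd', 'e', 'a'] -> ['d', 'c', 'b', 'e', 'a']


Output: [0, 1, 3, 4, 1, 2, 4, 2]


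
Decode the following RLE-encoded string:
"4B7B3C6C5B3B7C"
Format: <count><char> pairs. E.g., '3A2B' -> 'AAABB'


Expanding each <count><char> pair:
  4B -> 'BBBB'
  7B -> 'BBBBBBB'
  3C -> 'CCC'
  6C -> 'CCCCCC'
  5B -> 'BBBBB'
  3B -> 'BBB'
  7C -> 'CCCCCCC'

Decoded = BBBBBBBBBBBCCCCCCCCCBBBBBBBBCCCCCCC


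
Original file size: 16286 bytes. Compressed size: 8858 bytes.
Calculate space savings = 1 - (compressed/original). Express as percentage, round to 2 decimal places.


ratio = compressed/original = 8858/16286 = 0.543903
savings = 1 - ratio = 1 - 0.543903 = 0.456097
as a percentage: 0.456097 * 100 = 45.61%

Space savings = 1 - 8858/16286 = 45.61%


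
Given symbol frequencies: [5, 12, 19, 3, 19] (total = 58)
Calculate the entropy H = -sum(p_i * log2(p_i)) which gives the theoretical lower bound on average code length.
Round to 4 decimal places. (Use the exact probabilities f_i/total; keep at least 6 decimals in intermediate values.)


Per-symbol terms -p_i * log2(p_i) with p_i = f_i/58:
  p = 5/58 = 0.086207: log2(p) = -3.536053, -p*log2(p) = 0.304832
  p = 12/58 = 0.206897: log2(p) = -2.273018, -p*log2(p) = 0.470280
  p = 19/58 = 0.327586: log2(p) = -1.610053, -p*log2(p) = 0.527431
  p = 3/58 = 0.051724: log2(p) = -4.273018, -p*log2(p) = 0.221018
  p = 19/58 = 0.327586: log2(p) = -1.610053, -p*log2(p) = 0.527431
H = 0.304832 + 0.470280 + 0.527431 + 0.221018 + 0.527431 = 2.050992

H = 2.051 bits/symbol


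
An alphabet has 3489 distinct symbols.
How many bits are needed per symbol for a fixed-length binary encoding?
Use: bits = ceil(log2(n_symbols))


log2(3489) = 11.7686
Bracket: 2^11 = 2048 < 3489 <= 2^12 = 4096
So ceil(log2(3489)) = 12

bits = ceil(log2(3489)) = ceil(11.7686) = 12 bits


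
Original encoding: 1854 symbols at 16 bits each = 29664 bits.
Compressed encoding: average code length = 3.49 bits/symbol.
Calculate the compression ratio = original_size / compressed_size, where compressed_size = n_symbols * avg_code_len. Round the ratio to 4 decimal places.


original_size = n_symbols * orig_bits = 1854 * 16 = 29664 bits
compressed_size = n_symbols * avg_code_len = 1854 * 3.49 = 6470.46 bits
ratio = original_size / compressed_size = 29664 / 6470.46 = 4.5845

Compression ratio = 4.5845


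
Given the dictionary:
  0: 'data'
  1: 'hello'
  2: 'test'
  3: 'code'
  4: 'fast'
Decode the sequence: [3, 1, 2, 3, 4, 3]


Look up each index in the dictionary:
  3 -> 'code'
  1 -> 'hello'
  2 -> 'test'
  3 -> 'code'
  4 -> 'fast'
  3 -> 'code'

Decoded: "code hello test code fast code"


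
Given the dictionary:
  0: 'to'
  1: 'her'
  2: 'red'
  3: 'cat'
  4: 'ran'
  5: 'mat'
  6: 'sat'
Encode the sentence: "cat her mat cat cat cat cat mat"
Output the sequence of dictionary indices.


Look up each word in the dictionary:
  'cat' -> 3
  'her' -> 1
  'mat' -> 5
  'cat' -> 3
  'cat' -> 3
  'cat' -> 3
  'cat' -> 3
  'mat' -> 5

Encoded: [3, 1, 5, 3, 3, 3, 3, 5]


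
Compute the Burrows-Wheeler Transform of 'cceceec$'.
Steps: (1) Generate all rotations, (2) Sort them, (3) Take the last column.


Rotations (sorted):
  0: $cceceec -> last char: c
  1: c$ccecee -> last char: e
  2: cceceec$ -> last char: $
  3: ceceec$c -> last char: c
  4: ceec$cce -> last char: e
  5: ec$ccece -> last char: e
  6: eceec$cc -> last char: c
  7: eec$ccec -> last char: c


BWT = ce$ceecc


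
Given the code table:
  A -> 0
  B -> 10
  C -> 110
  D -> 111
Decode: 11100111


Decoding:
111 -> D
0 -> A
0 -> A
111 -> D


Result: DAAD


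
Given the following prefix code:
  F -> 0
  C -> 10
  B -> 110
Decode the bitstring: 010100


Decoding step by step:
Bits 0 -> F
Bits 10 -> C
Bits 10 -> C
Bits 0 -> F


Decoded message: FCCF


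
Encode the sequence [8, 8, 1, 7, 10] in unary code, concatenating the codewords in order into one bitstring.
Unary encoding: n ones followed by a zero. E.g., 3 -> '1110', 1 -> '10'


Encode each number as n ones followed by a terminating 0:
  8 -> 111111110 (9 bits)
  8 -> 111111110 (9 bits)
  1 -> 10 (2 bits)
  7 -> 11111110 (8 bits)
  10 -> 11111111110 (11 bits)
Total length = 9 + 9 + 2 + 8 + 11 = 39 bits.

Unary([8, 8, 1, 7, 10]) = 111111110111111110101111111011111111110 (39 bits)


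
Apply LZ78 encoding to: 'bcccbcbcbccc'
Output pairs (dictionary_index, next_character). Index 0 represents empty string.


LZ78 encoding steps:
Dictionary: {0: ''}
Step 1: w='' (idx 0), next='b' -> output (0, 'b'), add 'b' as idx 1
Step 2: w='' (idx 0), next='c' -> output (0, 'c'), add 'c' as idx 2
Step 3: w='c' (idx 2), next='c' -> output (2, 'c'), add 'cc' as idx 3
Step 4: w='b' (idx 1), next='c' -> output (1, 'c'), add 'bc' as idx 4
Step 5: w='bc' (idx 4), next='b' -> output (4, 'b'), add 'bcb' as idx 5
Step 6: w='cc' (idx 3), next='c' -> output (3, 'c'), add 'ccc' as idx 6


Encoded: [(0, 'b'), (0, 'c'), (2, 'c'), (1, 'c'), (4, 'b'), (3, 'c')]


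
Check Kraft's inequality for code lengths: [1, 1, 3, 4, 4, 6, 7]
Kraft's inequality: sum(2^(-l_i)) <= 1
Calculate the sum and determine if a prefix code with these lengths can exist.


Sum = 2^(-1) + 2^(-1) + 2^(-3) + 2^(-4) + 2^(-4) + 2^(-6) + 2^(-7)
    = 0.5 + 0.5 + 0.125 + 0.0625 + 0.0625 + 0.015625 + 0.0078125
    = 163/128 = 1.2734375
Since 1.2734375 > 1, Kraft's inequality is NOT satisfied.
A prefix code with these lengths CANNOT exist.

Kraft sum = 1.2734375. Not satisfied.


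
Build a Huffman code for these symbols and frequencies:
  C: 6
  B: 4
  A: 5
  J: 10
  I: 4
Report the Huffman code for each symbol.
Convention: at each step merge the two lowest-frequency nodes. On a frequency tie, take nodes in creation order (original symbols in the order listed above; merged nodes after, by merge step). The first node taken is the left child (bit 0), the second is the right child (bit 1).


Huffman tree construction:
Step 1: Merge B(4) + I(4) = 8
Step 2: Merge A(5) + C(6) = 11
Step 3: Merge (B+I)(8) + J(10) = 18
Step 4: Merge (A+C)(11) + ((B+I)+J)(18) = 29
Read each symbol's code off the tree from the root (left child = 0, right child = 1).

Codes:
  C: 01 (length 2)
  B: 100 (length 3)
  A: 00 (length 2)
  J: 11 (length 2)
  I: 101 (length 3)
Average code length: 66/29 = 2.2759 bits/symbol


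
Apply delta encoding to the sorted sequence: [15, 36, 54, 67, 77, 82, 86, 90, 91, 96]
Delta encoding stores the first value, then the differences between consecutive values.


First value: 15
Deltas:
  36 - 15 = 21
  54 - 36 = 18
  67 - 54 = 13
  77 - 67 = 10
  82 - 77 = 5
  86 - 82 = 4
  90 - 86 = 4
  91 - 90 = 1
  96 - 91 = 5


Delta encoded: [15, 21, 18, 13, 10, 5, 4, 4, 1, 5]


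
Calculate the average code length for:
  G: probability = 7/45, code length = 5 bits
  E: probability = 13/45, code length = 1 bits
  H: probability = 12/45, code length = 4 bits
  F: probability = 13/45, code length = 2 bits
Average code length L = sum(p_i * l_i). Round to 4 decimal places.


Weighted contributions p_i * l_i:
  G: (7/45) * 5 = 35/45
  E: (13/45) * 1 = 13/45
  H: (12/45) * 4 = 48/45
  F: (13/45) * 2 = 26/45
Sum = (35 + 13 + 48 + 26)/45 = 122/45

L = 122/45 = 2.7111 bits/symbol


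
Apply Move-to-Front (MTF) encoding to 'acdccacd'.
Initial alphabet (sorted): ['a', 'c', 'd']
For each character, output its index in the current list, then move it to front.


MTF encoding:
'a': index 0 in ['a', 'c', 'd'] -> ['a', 'c', 'd']
'c': index 1 in ['a', 'c', 'd'] -> ['c', 'a', 'd']
'd': index 2 in ['c', 'a', 'd'] -> ['d', 'c', 'a']
'c': index 1 in ['d', 'c', 'a'] -> ['c', 'd', 'a']
'c': index 0 in ['c', 'd', 'a'] -> ['c', 'd', 'a']
'a': index 2 in ['c', 'd', 'a'] -> ['a', 'c', 'd']
'c': index 1 in ['a', 'c', 'd'] -> ['c', 'a', 'd']
'd': index 2 in ['c', 'a', 'd'] -> ['d', 'c', 'a']


Output: [0, 1, 2, 1, 0, 2, 1, 2]


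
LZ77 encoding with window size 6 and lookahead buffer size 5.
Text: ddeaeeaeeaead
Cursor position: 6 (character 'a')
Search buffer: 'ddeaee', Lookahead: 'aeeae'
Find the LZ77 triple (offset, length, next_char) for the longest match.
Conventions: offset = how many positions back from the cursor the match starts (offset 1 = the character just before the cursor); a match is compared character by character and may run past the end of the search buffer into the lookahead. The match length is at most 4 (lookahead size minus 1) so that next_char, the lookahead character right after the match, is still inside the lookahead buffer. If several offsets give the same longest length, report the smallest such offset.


Try each offset into the search buffer:
  offset=1 (pos 5, char 'e'): match length 0
  offset=2 (pos 4, char 'e'): match length 0
  offset=3 (pos 3, char 'a'): match length 4
  offset=4 (pos 2, char 'e'): match length 0
  offset=5 (pos 1, char 'd'): match length 0
  offset=6 (pos 0, char 'd'): match length 0
Longest match has length 4 at offset 3.
next_char = character at position 6 + 4 = 10 -> 'e'

Best match: offset=3, length=4 (matching 'aeea' starting at position 3)
LZ77 triple: (3, 4, 'e')


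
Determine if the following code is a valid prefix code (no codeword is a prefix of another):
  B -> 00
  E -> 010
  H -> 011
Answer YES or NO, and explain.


Checking each pair (does one codeword prefix another?):
  B='00' vs E='010': no prefix
  B='00' vs H='011': no prefix
  E='010' vs B='00': no prefix
  E='010' vs H='011': no prefix
  H='011' vs B='00': no prefix
  H='011' vs E='010': no prefix
No violation found over all pairs.

YES -- this is a valid prefix code. No codeword is a prefix of any other codeword.
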